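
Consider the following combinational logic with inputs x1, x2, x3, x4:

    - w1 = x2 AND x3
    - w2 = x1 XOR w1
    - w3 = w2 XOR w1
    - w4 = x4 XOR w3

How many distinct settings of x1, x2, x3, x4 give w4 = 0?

8

w4 = x4 XOR w3 must be 0, so x4 and w3 are equal.
Enumerating the 16 input combinations, 8 give w4 = 0 and 8 give w4 = 1.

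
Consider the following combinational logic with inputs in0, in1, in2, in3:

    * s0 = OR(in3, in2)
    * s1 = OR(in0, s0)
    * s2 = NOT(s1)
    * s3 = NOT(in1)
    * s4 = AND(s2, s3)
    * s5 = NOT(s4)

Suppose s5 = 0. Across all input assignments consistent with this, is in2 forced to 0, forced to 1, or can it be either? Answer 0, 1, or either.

0

s5 = NOT(s4) must be 0, so s4 = 1.
s4 = AND(s2, s3) must be 1, so both s2 = 1 and s3 = 1.
s2 = NOT(s1) must be 1, so s1 = 0.
Every assignment with s5 = 0 has in2 = 0; there are 1 such assignment(s).
  in0=0, in1=0, in2=0, in3=0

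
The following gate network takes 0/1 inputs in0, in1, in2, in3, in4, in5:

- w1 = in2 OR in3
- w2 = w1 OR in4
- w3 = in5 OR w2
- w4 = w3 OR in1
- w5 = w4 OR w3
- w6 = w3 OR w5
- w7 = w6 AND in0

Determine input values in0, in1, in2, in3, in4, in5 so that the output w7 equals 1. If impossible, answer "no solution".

in0=1 in1=1 in2=0 in3=1 in4=1 in5=1

Check with in0=1 in1=1 in2=0 in3=1 in4=1 in5=1:
w1 = in2 OR in3 = 0 OR 1 = 1
w2 = w1 OR in4 = 1 OR 1 = 1
w3 = in5 OR w2 = 1 OR 1 = 1
w4 = w3 OR in1 = 1 OR 1 = 1
w5 = w4 OR w3 = 1 OR 1 = 1
w6 = w3 OR w5 = 1 OR 1 = 1
w7 = w6 AND in0 = 1 AND 1 = 1
So w7 = 1 as required.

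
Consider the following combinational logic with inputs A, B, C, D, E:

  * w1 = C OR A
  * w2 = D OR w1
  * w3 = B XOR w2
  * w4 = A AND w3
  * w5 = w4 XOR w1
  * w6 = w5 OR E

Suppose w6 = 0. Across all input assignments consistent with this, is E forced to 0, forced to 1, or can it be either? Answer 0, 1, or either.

w6 = w5 OR E must be 0, so both w5 = 0 and E = 0.
w5 = w4 XOR w1 must be 0, so w4 and w1 are equal.
Every assignment with w6 = 0 has E = 0; there are 8 such assignment(s).

0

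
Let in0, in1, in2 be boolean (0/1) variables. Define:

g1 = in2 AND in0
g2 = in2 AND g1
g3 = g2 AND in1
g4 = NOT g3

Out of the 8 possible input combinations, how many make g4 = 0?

1

g4 = NOT g3 must be 0, so g3 = 1.
g3 = g2 AND in1 must be 1, so both g2 = 1 and in1 = 1.
g2 = in2 AND g1 must be 1, so both in2 = 1 and g1 = 1.
Enumerating the 8 input combinations, 1 give g4 = 0 and 7 give g4 = 1.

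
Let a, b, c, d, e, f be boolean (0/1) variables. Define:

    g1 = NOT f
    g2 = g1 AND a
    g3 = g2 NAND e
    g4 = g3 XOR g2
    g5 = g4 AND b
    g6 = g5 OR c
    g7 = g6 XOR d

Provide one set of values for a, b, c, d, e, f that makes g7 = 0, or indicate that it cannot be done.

a=1, b=1, c=1, d=1, e=1, f=0

g7 = g6 XOR d must be 0, so g6 and d are equal.
Check with a=1, b=1, c=1, d=1, e=1, f=0:
g1 = NOT f = NOT 0 = 1
g2 = g1 AND a = 1 AND 1 = 1
g3 = g2 NAND e = 1 NAND 1 = 0
g4 = g3 XOR g2 = 0 XOR 1 = 1
g5 = g4 AND b = 1 AND 1 = 1
g6 = g5 OR c = 1 OR 1 = 1
g7 = g6 XOR d = 1 XOR 1 = 0
So g7 = 0 as required.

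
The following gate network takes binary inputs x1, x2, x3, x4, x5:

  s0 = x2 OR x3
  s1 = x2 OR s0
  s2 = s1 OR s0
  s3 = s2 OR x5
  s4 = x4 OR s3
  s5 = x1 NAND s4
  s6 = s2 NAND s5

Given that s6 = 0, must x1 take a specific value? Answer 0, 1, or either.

s6 = s2 NAND s5 must be 0, so both s2 = 1 and s5 = 1.
s2 = s1 OR s0 must be 1, so at least one of s1, s0 is 1.
Every assignment with s6 = 0 has x1 = 0; there are 12 such assignment(s).

0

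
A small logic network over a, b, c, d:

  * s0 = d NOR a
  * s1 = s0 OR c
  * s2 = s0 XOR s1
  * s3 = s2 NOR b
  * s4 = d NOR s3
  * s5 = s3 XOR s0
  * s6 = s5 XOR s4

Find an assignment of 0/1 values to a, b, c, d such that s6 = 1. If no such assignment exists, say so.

a=1, b=0, c=0, d=0

s6 = s5 XOR s4 must be 1, so s5 and s4 differ.
Check with a=1, b=0, c=0, d=0:
s0 = d NOR a = 0 NOR 1 = 0
s1 = s0 OR c = 0 OR 0 = 0
s2 = s0 XOR s1 = 0 XOR 0 = 0
s3 = s2 NOR b = 0 NOR 0 = 1
s4 = d NOR s3 = 0 NOR 1 = 0
s5 = s3 XOR s0 = 1 XOR 0 = 1
s6 = s5 XOR s4 = 1 XOR 0 = 1
So s6 = 1 as required.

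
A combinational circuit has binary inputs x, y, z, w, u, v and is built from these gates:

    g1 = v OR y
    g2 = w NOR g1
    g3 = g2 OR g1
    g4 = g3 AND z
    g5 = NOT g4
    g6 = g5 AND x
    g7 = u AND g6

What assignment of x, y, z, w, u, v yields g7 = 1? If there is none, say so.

Check with x=1, y=0, z=0, w=1, u=1, v=0:
g1 = v OR y = 0 OR 0 = 0
g2 = w NOR g1 = 1 NOR 0 = 0
g3 = g2 OR g1 = 0 OR 0 = 0
g4 = g3 AND z = 0 AND 0 = 0
g5 = NOT g4 = NOT 0 = 1
g6 = g5 AND x = 1 AND 1 = 1
g7 = u AND g6 = 1 AND 1 = 1
So g7 = 1 as required.

x=1, y=0, z=0, w=1, u=1, v=0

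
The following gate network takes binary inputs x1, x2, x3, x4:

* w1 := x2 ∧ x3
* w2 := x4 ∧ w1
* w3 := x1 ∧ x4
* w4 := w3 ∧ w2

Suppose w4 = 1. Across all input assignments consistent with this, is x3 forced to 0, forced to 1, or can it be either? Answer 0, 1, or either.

w4 = w3 ∧ w2 must be 1, so both w3 = 1 and w2 = 1.
w3 = x1 ∧ x4 must be 1, so both x1 = 1 and x4 = 1.
Every assignment with w4 = 1 has x3 = 1; there are 1 such assignment(s).
  x1=1, x2=1, x3=1, x4=1

1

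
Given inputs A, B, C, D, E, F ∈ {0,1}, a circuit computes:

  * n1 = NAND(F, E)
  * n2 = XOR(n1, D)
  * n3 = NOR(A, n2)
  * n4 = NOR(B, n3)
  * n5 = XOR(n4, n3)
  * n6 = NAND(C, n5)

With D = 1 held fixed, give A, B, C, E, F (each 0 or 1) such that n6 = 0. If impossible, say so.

A=1, B=0, C=1, E=1, F=1

n6 = NAND(C, n5) must be 0, so both C = 1 and n5 = 1.
Check with D = 1 and A=1, B=0, C=1, E=1, F=1:
n1 = NAND(F, E) = NAND(1, 1) = 0
n2 = XOR(n1, D) = XOR(0, 1) = 1
n3 = NOR(A, n2) = NOR(1, 1) = 0
n4 = NOR(B, n3) = NOR(0, 0) = 1
n5 = XOR(n4, n3) = XOR(1, 0) = 1
n6 = NAND(C, n5) = NAND(1, 1) = 0
So n6 = 0.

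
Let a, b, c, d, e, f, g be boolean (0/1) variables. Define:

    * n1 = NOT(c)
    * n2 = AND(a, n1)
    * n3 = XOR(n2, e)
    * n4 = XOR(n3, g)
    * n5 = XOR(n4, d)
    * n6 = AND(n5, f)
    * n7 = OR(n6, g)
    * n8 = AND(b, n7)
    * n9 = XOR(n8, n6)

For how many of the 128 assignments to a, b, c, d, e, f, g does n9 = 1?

40

n9 = XOR(n8, n6) must be 1, so n8 and n6 differ.
Enumerating the 128 input combinations, 40 give n9 = 1 and 88 give n9 = 0.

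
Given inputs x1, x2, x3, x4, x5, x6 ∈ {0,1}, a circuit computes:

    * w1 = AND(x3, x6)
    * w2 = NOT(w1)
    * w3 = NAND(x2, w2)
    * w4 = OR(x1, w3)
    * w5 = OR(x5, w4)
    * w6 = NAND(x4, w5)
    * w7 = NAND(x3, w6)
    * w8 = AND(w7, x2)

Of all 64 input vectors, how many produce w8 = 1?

w8 = AND(w7, x2) must be 1, so both w7 = 1 and x2 = 1.
Enumerating the 64 input combinations, 23 give w8 = 1 and 41 give w8 = 0.

23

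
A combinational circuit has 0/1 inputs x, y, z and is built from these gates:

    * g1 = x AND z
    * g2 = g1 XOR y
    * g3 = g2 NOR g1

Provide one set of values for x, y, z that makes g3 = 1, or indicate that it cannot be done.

Check with x=0 y=0 z=0:
g1 = x AND z = 0 AND 0 = 0
g2 = g1 XOR y = 0 XOR 0 = 0
g3 = g2 NOR g1 = 0 NOR 0 = 1
So g3 = 1 as required.

x=0 y=0 z=0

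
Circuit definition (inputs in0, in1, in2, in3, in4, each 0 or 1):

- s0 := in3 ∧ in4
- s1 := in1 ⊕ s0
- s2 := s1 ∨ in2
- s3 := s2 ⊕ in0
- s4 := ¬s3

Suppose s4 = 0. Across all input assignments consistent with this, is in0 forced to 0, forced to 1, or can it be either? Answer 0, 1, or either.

Both values of in0 occur among assignments with s4 = 0:
  in0=0: in0=0, in1=0, in2=0, in3=1, in4=1
  in0=1: in0=1, in1=0, in2=0, in3=0, in4=0

either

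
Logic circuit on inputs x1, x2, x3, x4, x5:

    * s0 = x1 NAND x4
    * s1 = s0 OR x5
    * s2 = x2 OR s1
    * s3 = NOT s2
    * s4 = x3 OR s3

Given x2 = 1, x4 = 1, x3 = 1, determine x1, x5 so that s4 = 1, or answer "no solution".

s4 = x3 OR s3 must be 1, so at least one of x3, s3 is 1.
Check with x2 = 1, x4 = 1, x3 = 1 and x1=1, x5=1:
s0 = x1 NAND x4 = 1 NAND 1 = 0
s1 = s0 OR x5 = 0 OR 1 = 1
s2 = x2 OR s1 = 1 OR 1 = 1
s3 = NOT s2 = NOT 1 = 0
s4 = x3 OR s3 = 1 OR 0 = 1
So s4 = 1.

x1=1 x5=1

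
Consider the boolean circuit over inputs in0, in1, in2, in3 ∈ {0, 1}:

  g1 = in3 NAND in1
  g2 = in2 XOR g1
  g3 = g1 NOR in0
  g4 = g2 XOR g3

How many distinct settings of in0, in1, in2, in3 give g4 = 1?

8

g4 = g2 XOR g3 must be 1, so g2 and g3 differ.
Enumerating the 16 input combinations, 8 give g4 = 1 and 8 give g4 = 0.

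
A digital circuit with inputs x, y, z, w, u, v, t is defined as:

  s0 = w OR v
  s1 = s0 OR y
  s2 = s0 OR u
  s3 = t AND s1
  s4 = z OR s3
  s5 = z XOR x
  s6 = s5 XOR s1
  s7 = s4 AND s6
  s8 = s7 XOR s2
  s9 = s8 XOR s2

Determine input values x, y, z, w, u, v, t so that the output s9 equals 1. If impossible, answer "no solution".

x=1, y=0, z=1, w=1, u=1, v=1, t=1

s9 = s8 XOR s2 must be 1, so s8 and s2 differ.
Check with x=1, y=0, z=1, w=1, u=1, v=1, t=1:
s0 = w OR v = 1 OR 1 = 1
s1 = s0 OR y = 1 OR 0 = 1
s2 = s0 OR u = 1 OR 1 = 1
s3 = t AND s1 = 1 AND 1 = 1
s4 = z OR s3 = 1 OR 1 = 1
s5 = z XOR x = 1 XOR 1 = 0
s6 = s5 XOR s1 = 0 XOR 1 = 1
s7 = s4 AND s6 = 1 AND 1 = 1
s8 = s7 XOR s2 = 1 XOR 1 = 0
s9 = s8 XOR s2 = 0 XOR 1 = 1
So s9 = 1 as required.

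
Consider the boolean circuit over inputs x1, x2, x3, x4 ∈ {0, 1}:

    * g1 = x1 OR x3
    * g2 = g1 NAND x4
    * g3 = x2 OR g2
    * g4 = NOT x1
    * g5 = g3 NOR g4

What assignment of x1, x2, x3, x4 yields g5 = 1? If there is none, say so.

g5 = g3 NOR g4 must be 1, so both g3 = 0 and g4 = 0.
Check with x1=1, x2=0, x3=0, x4=1:
g1 = x1 OR x3 = 1 OR 0 = 1
g2 = g1 NAND x4 = 1 NAND 1 = 0
g3 = x2 OR g2 = 0 OR 0 = 0
g4 = NOT x1 = NOT 1 = 0
g5 = g3 NOR g4 = 0 NOR 0 = 1
So g5 = 1 as required.

x1=1, x2=0, x3=0, x4=1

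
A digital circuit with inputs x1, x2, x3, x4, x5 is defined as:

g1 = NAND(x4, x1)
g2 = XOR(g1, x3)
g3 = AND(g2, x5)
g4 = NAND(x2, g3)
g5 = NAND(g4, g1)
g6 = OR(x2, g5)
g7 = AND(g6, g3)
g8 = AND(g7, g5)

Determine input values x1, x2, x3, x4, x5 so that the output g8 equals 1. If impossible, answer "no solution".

x1=1, x2=1, x3=0, x4=0, x5=1

g8 = AND(g7, g5) must be 1, so both g7 = 1 and g5 = 1.
Check with x1=1, x2=1, x3=0, x4=0, x5=1:
g1 = NAND(x4, x1) = NAND(0, 1) = 1
g2 = XOR(g1, x3) = XOR(1, 0) = 1
g3 = AND(g2, x5) = AND(1, 1) = 1
g4 = NAND(x2, g3) = NAND(1, 1) = 0
g5 = NAND(g4, g1) = NAND(0, 1) = 1
g6 = OR(x2, g5) = OR(1, 1) = 1
g7 = AND(g6, g3) = AND(1, 1) = 1
g8 = AND(g7, g5) = AND(1, 1) = 1
So g8 = 1 as required.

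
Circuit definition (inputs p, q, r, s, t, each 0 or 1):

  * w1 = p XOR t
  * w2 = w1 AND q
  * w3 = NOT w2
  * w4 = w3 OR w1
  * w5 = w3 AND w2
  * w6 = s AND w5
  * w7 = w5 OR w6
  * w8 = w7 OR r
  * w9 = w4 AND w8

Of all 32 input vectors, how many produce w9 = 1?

w9 = w4 AND w8 must be 1, so both w4 = 1 and w8 = 1.
Enumerating the 32 input combinations, 16 give w9 = 1 and 16 give w9 = 0.

16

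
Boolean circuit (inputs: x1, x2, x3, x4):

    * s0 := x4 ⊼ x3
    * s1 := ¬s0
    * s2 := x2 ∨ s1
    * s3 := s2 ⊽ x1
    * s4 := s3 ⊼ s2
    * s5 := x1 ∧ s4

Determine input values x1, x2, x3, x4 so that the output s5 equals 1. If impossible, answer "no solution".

x1=1 x2=1 x3=1 x4=0

Check with x1=1 x2=1 x3=1 x4=0:
s0 = x4 ⊼ x3 = 0 ⊼ 1 = 1
s1 = ¬s0 = ¬1 = 0
s2 = x2 ∨ s1 = 1 ∨ 0 = 1
s3 = s2 ⊽ x1 = 1 ⊽ 1 = 0
s4 = s3 ⊼ s2 = 0 ⊼ 1 = 1
s5 = x1 ∧ s4 = 1 ∧ 1 = 1
So s5 = 1 as required.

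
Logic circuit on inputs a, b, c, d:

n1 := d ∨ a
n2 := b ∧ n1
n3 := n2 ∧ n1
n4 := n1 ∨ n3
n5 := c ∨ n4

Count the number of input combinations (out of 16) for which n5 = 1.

14

n5 = c ∨ n4 must be 1, so at least one of c, n4 is 1.
Enumerating the 16 input combinations, 14 give n5 = 1 and 2 give n5 = 0.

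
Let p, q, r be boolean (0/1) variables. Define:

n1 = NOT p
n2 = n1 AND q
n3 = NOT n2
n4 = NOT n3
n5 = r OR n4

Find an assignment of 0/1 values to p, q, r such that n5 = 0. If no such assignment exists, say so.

n5 = r OR n4 must be 0, so both r = 0 and n4 = 0.
n4 = NOT n3 must be 0, so n3 = 1.
n3 = NOT n2 must be 1, so n2 = 0.
Check with p=1, q=0, r=0:
n1 = NOT p = NOT 1 = 0
n2 = n1 AND q = 0 AND 0 = 0
n3 = NOT n2 = NOT 0 = 1
n4 = NOT n3 = NOT 1 = 0
n5 = r OR n4 = 0 OR 0 = 0
So n5 = 0 as required.

p=1, q=0, r=0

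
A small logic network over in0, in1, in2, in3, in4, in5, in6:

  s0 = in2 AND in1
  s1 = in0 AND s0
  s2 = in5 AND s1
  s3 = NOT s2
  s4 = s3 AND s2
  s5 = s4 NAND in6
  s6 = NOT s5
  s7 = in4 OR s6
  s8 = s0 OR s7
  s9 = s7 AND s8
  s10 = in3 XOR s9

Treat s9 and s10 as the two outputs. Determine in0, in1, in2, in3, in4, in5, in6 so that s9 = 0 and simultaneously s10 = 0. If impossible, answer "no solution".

in0=1, in1=1, in2=0, in3=0, in4=0, in5=0, in6=1

Check with in0=1, in1=1, in2=0, in3=0, in4=0, in5=0, in6=1:
s0 = in2 AND in1 = 0 AND 1 = 0
s1 = in0 AND s0 = 1 AND 0 = 0
s2 = in5 AND s1 = 0 AND 0 = 0
s3 = NOT s2 = NOT 0 = 1
s4 = s3 AND s2 = 1 AND 0 = 0
s5 = s4 NAND in6 = 0 NAND 1 = 1
s6 = NOT s5 = NOT 1 = 0
s7 = in4 OR s6 = 0 OR 0 = 0
s8 = s0 OR s7 = 0 OR 0 = 0
s9 = s7 AND s8 = 0 AND 0 = 0
s10 = in3 XOR s9 = 0 XOR 0 = 0
So s9 = 0 and s10 = 0.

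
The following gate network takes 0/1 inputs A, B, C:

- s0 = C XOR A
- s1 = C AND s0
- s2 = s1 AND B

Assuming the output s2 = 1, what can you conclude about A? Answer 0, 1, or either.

s2 = s1 AND B must be 1, so both s1 = 1 and B = 1.
s1 = C AND s0 must be 1, so both C = 1 and s0 = 1.
s0 = C XOR A must be 1, so C and A differ.
Every assignment with s2 = 1 has A = 0; there are 1 such assignment(s).
  A=0, B=1, C=1

0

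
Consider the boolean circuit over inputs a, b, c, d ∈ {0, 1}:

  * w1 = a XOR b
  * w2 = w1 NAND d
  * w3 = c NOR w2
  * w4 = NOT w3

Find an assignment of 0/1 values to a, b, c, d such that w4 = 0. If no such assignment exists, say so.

w4 = NOT w3 must be 0, so w3 = 1.
w3 = c NOR w2 must be 1, so both c = 0 and w2 = 0.
w2 = w1 NAND d must be 0, so both w1 = 1 and d = 1.
Check with a=1, b=0, c=0, d=1:
w1 = a XOR b = 1 XOR 0 = 1
w2 = w1 NAND d = 1 NAND 1 = 0
w3 = c NOR w2 = 0 NOR 0 = 1
w4 = NOT w3 = NOT 1 = 0
So w4 = 0 as required.

a=1, b=0, c=0, d=1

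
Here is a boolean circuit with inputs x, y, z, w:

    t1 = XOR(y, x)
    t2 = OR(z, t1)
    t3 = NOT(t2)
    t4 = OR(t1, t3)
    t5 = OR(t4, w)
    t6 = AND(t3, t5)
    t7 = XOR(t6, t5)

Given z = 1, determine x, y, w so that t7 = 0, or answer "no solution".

Check with z = 1 and x=0, y=0, w=0:
t1 = XOR(y, x) = XOR(0, 0) = 0
t2 = OR(z, t1) = OR(1, 0) = 1
t3 = NOT(t2) = NOT 1 = 0
t4 = OR(t1, t3) = OR(0, 0) = 0
t5 = OR(t4, w) = OR(0, 0) = 0
t6 = AND(t3, t5) = AND(0, 0) = 0
t7 = XOR(t6, t5) = XOR(0, 0) = 0
So t7 = 0.

x=0, y=0, w=0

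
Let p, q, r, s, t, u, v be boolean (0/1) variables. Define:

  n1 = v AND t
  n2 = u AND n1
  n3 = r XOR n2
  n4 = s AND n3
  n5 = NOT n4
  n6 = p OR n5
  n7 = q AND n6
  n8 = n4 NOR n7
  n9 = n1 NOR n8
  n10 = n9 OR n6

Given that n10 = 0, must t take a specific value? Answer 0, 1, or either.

n10 = n9 OR n6 must be 0, so both n9 = 0 and n6 = 0.
n9 = n1 NOR n8 must be 0, so at least one of n1, n8 is 1.
Every assignment with n10 = 0 has t = 1; there are 4 such assignment(s).
  p=0, q=0, r=0, s=1, t=1, u=1, v=1
  p=0, q=0, r=1, s=1, t=1, u=0, v=1
  p=0, q=1, r=0, s=1, t=1, u=1, v=1
  p=0, q=1, r=1, s=1, t=1, u=0, v=1

1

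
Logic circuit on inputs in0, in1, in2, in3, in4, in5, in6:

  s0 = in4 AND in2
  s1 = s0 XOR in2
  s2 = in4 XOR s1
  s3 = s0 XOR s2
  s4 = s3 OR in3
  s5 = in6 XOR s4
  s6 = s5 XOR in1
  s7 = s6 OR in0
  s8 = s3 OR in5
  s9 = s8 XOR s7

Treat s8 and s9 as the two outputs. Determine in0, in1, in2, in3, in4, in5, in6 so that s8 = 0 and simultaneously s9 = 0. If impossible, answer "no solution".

Check with in0=0, in1=0, in2=1, in3=0, in4=1, in5=0, in6=0:
s0 = in4 AND in2 = 1 AND 1 = 1
s1 = s0 XOR in2 = 1 XOR 1 = 0
s2 = in4 XOR s1 = 1 XOR 0 = 1
s3 = s0 XOR s2 = 1 XOR 1 = 0
s4 = s3 OR in3 = 0 OR 0 = 0
s5 = in6 XOR s4 = 0 XOR 0 = 0
s6 = s5 XOR in1 = 0 XOR 0 = 0
s7 = s6 OR in0 = 0 OR 0 = 0
s8 = s3 OR in5 = 0 OR 0 = 0
s9 = s8 XOR s7 = 0 XOR 0 = 0
So s8 = 0 and s9 = 0.

in0=0, in1=0, in2=1, in3=0, in4=1, in5=0, in6=0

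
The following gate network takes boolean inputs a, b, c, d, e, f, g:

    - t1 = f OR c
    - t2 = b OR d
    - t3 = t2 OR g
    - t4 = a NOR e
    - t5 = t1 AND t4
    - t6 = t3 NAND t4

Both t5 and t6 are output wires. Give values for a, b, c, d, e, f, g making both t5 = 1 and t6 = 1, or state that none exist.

Check with a=0, b=0, c=1, d=0, e=0, f=1, g=0:
t1 = f OR c = 1 OR 1 = 1
t2 = b OR d = 0 OR 0 = 0
t3 = t2 OR g = 0 OR 0 = 0
t4 = a NOR e = 0 NOR 0 = 1
t5 = t1 AND t4 = 1 AND 1 = 1
t6 = t3 NAND t4 = 0 NAND 1 = 1
So t5 = 1 and t6 = 1.

a=0, b=0, c=1, d=0, e=0, f=1, g=0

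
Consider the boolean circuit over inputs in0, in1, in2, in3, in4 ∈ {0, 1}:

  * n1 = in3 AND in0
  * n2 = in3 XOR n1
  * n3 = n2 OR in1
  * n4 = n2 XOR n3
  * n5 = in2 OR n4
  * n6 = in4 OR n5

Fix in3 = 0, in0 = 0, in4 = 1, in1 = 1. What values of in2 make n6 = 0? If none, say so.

With in3 = 0, in0 = 0, in4 = 1, in1 = 1 fixed, none of the 2 settings of in2 give n6 = 0.
For example, with in2=1:
n1 = in3 AND in0 = 0 AND 0 = 0
n2 = in3 XOR n1 = 0 XOR 0 = 0
n3 = n2 OR in1 = 0 OR 1 = 1
n4 = n2 XOR n3 = 0 XOR 1 = 1
n5 = in2 OR n4 = 1 OR 1 = 1
n6 = in4 OR n5 = 1 OR 1 = 1
giving n6 = 1 ≠ 0.

no solution exists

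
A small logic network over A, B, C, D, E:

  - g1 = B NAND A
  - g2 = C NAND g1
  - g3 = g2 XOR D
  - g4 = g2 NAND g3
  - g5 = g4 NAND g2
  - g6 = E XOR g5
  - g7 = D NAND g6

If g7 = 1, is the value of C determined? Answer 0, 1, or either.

Both values of C occur among assignments with g7 = 1:
  C=0: A=0, B=0, C=0, D=0, E=0
  C=1: A=0, B=0, C=1, D=0, E=0

either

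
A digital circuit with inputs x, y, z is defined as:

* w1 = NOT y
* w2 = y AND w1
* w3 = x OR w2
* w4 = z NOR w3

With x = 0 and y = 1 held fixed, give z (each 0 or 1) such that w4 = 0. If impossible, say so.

z=1

w4 = z NOR w3 must be 0, so at least one of z, w3 is 1.
Check with x = 0 and y = 1 and z=1:
w1 = NOT y = NOT 1 = 0
w2 = y AND w1 = 1 AND 0 = 0
w3 = x OR w2 = 0 OR 0 = 0
w4 = z NOR w3 = 1 NOR 0 = 0
So w4 = 0.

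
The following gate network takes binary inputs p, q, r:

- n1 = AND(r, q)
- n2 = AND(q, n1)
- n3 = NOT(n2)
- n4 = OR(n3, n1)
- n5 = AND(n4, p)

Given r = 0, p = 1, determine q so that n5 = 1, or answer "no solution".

n5 = AND(n4, p) must be 1, so both n4 = 1 and p = 1.
n4 = OR(n3, n1) must be 1, so at least one of n3, n1 is 1.
Check with r = 0, p = 1 and q=1:
n1 = AND(r, q) = AND(0, 1) = 0
n2 = AND(q, n1) = AND(1, 0) = 0
n3 = NOT(n2) = NOT 0 = 1
n4 = OR(n3, n1) = OR(1, 0) = 1
n5 = AND(n4, p) = AND(1, 1) = 1
So n5 = 1.

q=1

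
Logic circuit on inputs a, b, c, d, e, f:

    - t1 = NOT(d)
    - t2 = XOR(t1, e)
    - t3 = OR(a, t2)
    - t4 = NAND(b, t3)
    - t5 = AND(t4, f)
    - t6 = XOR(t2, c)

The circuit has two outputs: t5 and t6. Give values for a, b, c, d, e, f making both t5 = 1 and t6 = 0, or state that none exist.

Check with a=0, b=0, c=0, d=1, e=0, f=1:
t1 = NOT(d) = NOT 1 = 0
t2 = XOR(t1, e) = XOR(0, 0) = 0
t3 = OR(a, t2) = OR(0, 0) = 0
t4 = NAND(b, t3) = NAND(0, 0) = 1
t5 = AND(t4, f) = AND(1, 1) = 1
t6 = XOR(t2, c) = XOR(0, 0) = 0
So t5 = 1 and t6 = 0.

a=0, b=0, c=0, d=1, e=0, f=1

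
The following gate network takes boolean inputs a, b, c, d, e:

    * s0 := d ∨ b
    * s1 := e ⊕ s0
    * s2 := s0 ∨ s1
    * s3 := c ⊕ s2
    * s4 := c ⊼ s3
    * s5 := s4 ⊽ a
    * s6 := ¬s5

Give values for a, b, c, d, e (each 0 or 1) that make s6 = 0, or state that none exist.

a=0, b=0, c=1, d=0, e=0

Check with a=0, b=0, c=1, d=0, e=0:
s0 = d ∨ b = 0 ∨ 0 = 0
s1 = e ⊕ s0 = 0 ⊕ 0 = 0
s2 = s0 ∨ s1 = 0 ∨ 0 = 0
s3 = c ⊕ s2 = 1 ⊕ 0 = 1
s4 = c ⊼ s3 = 1 ⊼ 1 = 0
s5 = s4 ⊽ a = 0 ⊽ 0 = 1
s6 = ¬s5 = ¬1 = 0
So s6 = 0 as required.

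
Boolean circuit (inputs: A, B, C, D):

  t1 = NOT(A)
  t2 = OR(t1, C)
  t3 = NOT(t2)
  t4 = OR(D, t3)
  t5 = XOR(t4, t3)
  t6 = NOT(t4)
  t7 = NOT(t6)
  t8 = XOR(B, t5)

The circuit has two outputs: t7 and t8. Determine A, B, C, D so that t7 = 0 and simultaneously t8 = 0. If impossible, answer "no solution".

Check with A=0, B=0, C=0, D=0:
t1 = NOT(A) = NOT 0 = 1
t2 = OR(t1, C) = OR(1, 0) = 1
t3 = NOT(t2) = NOT 1 = 0
t4 = OR(D, t3) = OR(0, 0) = 0
t5 = XOR(t4, t3) = XOR(0, 0) = 0
t6 = NOT(t4) = NOT 0 = 1
t7 = NOT(t6) = NOT 1 = 0
t8 = XOR(B, t5) = XOR(0, 0) = 0
So t7 = 0 and t8 = 0.

A=0, B=0, C=0, D=0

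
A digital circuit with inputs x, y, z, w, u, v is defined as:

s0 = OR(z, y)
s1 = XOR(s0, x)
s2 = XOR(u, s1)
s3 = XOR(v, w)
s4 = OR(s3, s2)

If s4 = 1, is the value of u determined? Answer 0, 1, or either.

either

Both values of u occur among assignments with s4 = 1:
  u=0: x=0, y=0, z=0, w=0, u=0, v=1
  u=1: x=0, y=0, z=0, w=0, u=1, v=0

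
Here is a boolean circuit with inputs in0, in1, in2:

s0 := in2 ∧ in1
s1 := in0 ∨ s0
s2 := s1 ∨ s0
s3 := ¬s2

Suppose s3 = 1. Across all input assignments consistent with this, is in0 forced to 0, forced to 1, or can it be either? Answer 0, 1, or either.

0

s3 = ¬s2 must be 1, so s2 = 0.
s2 = s1 ∨ s0 must be 0, so both s1 = 0 and s0 = 0.
s1 = in0 ∨ s0 must be 0, so both in0 = 0 and s0 = 0.
Every assignment with s3 = 1 has in0 = 0; there are 3 such assignment(s).
  in0=0, in1=0, in2=0
  in0=0, in1=0, in2=1
  in0=0, in1=1, in2=0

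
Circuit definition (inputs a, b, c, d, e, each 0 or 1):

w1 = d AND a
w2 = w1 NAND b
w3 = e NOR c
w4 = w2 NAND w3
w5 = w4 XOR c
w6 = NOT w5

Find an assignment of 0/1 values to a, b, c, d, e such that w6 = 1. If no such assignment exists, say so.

a=1 b=1 c=1 d=1 e=0

Check with a=1 b=1 c=1 d=1 e=0:
w1 = d AND a = 1 AND 1 = 1
w2 = w1 NAND b = 1 NAND 1 = 0
w3 = e NOR c = 0 NOR 1 = 0
w4 = w2 NAND w3 = 0 NAND 0 = 1
w5 = w4 XOR c = 1 XOR 1 = 0
w6 = NOT w5 = NOT 0 = 1
So w6 = 1 as required.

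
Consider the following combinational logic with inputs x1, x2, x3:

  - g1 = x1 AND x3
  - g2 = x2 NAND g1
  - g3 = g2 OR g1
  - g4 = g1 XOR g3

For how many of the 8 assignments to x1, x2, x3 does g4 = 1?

g4 = g1 XOR g3 must be 1, so g1 and g3 differ.
Satisfying assignments:
  x1=0, x2=0, x3=0
  x1=0, x2=0, x3=1
  x1=0, x2=1, x3=0
  x1=0, x2=1, x3=1
  x1=1, x2=0, x3=0
  x1=1, x2=1, x3=0

6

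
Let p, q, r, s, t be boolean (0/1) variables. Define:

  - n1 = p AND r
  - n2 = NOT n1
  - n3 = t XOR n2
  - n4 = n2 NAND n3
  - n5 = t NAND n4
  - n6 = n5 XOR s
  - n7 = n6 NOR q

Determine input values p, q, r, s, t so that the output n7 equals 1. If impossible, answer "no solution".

n7 = n6 NOR q must be 1, so both n6 = 0 and q = 0.
n6 = n5 XOR s must be 0, so n5 and s are equal.
Check with p=1, q=0, r=0, s=1, t=0:
n1 = p AND r = 1 AND 0 = 0
n2 = NOT n1 = NOT 0 = 1
n3 = t XOR n2 = 0 XOR 1 = 1
n4 = n2 NAND n3 = 1 NAND 1 = 0
n5 = t NAND n4 = 0 NAND 0 = 1
n6 = n5 XOR s = 1 XOR 1 = 0
n7 = n6 NOR q = 0 NOR 0 = 1
So n7 = 1 as required.

p=1, q=0, r=0, s=1, t=0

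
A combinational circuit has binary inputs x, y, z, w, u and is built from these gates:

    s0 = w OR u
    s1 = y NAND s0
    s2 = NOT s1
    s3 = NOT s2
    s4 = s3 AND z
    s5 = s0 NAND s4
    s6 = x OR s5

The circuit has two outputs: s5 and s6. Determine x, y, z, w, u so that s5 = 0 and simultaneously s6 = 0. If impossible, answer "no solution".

x=0 y=0 z=1 w=0 u=1

Check with x=0 y=0 z=1 w=0 u=1:
s0 = w OR u = 0 OR 1 = 1
s1 = y NAND s0 = 0 NAND 1 = 1
s2 = NOT s1 = NOT 1 = 0
s3 = NOT s2 = NOT 0 = 1
s4 = s3 AND z = 1 AND 1 = 1
s5 = s0 NAND s4 = 1 NAND 1 = 0
s6 = x OR s5 = 0 OR 0 = 0
So s5 = 0 and s6 = 0.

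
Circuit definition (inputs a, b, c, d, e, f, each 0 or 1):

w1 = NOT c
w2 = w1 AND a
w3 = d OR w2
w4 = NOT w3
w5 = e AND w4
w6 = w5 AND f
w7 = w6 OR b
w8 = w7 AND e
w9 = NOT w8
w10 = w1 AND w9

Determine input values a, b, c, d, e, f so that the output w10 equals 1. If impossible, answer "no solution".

w10 = w1 AND w9 must be 1, so both w1 = 1 and w9 = 1.
Check with a=1, b=1, c=0, d=1, e=0, f=1:
w1 = NOT c = NOT 0 = 1
w2 = w1 AND a = 1 AND 1 = 1
w3 = d OR w2 = 1 OR 1 = 1
w4 = NOT w3 = NOT 1 = 0
w5 = e AND w4 = 0 AND 0 = 0
w6 = w5 AND f = 0 AND 1 = 0
w7 = w6 OR b = 0 OR 1 = 1
w8 = w7 AND e = 1 AND 0 = 0
w9 = NOT w8 = NOT 0 = 1
w10 = w1 AND w9 = 1 AND 1 = 1
So w10 = 1 as required.

a=1, b=1, c=0, d=1, e=0, f=1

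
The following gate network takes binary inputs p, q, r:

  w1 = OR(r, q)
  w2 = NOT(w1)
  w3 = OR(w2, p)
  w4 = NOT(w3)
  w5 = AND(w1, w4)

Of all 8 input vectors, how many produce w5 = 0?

w5 = AND(w1, w4) must be 0, so at least one of w1, w4 is 0.
Enumerating the 8 input combinations, 5 give w5 = 0 and 3 give w5 = 1.

5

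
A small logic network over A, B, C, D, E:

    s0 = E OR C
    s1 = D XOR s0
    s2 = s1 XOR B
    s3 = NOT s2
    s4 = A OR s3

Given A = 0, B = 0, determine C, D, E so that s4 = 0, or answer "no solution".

s4 = A OR s3 must be 0, so both A = 0 and s3 = 0.
s3 = NOT s2 must be 0, so s2 = 1.
Check with A = 0, B = 0 and C=1, D=0, E=1:
s0 = E OR C = 1 OR 1 = 1
s1 = D XOR s0 = 0 XOR 1 = 1
s2 = s1 XOR B = 1 XOR 0 = 1
s3 = NOT s2 = NOT 1 = 0
s4 = A OR s3 = 0 OR 0 = 0
So s4 = 0.

C=1, D=0, E=1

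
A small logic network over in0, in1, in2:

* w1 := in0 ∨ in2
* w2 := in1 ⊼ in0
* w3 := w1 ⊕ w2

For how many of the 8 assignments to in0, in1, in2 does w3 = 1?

w3 = w1 ⊕ w2 must be 1, so w1 and w2 differ.
Satisfying assignments:
  in0=0, in1=0, in2=0
  in0=0, in1=1, in2=0
  in0=1, in1=1, in2=0
  in0=1, in1=1, in2=1

4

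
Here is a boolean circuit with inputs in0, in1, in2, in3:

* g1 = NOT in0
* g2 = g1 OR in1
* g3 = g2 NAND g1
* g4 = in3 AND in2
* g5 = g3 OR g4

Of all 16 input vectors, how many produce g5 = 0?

6

g5 = g3 OR g4 must be 0, so both g3 = 0 and g4 = 0.
g3 = g2 NAND g1 must be 0, so both g2 = 1 and g1 = 1.
Satisfying assignments:
  in0=0, in1=0, in2=0, in3=0
  in0=0, in1=0, in2=0, in3=1
  in0=0, in1=0, in2=1, in3=0
  in0=0, in1=1, in2=0, in3=0
  in0=0, in1=1, in2=0, in3=1
  in0=0, in1=1, in2=1, in3=0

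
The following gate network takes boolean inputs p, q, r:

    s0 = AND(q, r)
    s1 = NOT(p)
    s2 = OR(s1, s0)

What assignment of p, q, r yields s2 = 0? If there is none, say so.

p=1, q=1, r=0

Check with p=1, q=1, r=0:
s0 = AND(q, r) = AND(1, 0) = 0
s1 = NOT(p) = NOT 1 = 0
s2 = OR(s1, s0) = OR(0, 0) = 0
So s2 = 0 as required.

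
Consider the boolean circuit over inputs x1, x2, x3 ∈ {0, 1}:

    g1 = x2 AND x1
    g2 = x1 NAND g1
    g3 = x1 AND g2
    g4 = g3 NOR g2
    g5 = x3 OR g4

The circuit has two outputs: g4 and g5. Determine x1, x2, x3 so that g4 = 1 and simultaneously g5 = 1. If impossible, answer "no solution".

Check with x1=1, x2=1, x3=0:
g1 = x2 AND x1 = 1 AND 1 = 1
g2 = x1 NAND g1 = 1 NAND 1 = 0
g3 = x1 AND g2 = 1 AND 0 = 0
g4 = g3 NOR g2 = 0 NOR 0 = 1
g5 = x3 OR g4 = 0 OR 1 = 1
So g4 = 1 and g5 = 1.

x1=1, x2=1, x3=0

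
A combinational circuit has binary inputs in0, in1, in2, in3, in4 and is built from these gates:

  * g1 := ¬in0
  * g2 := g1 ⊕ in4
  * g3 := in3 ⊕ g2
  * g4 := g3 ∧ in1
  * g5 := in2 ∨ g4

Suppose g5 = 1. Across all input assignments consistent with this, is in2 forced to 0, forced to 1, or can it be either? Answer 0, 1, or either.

either

Both values of in2 occur among assignments with g5 = 1:
  in2=0: in0=0, in1=1, in2=0, in3=0, in4=0
  in2=1: in0=0, in1=0, in2=1, in3=0, in4=0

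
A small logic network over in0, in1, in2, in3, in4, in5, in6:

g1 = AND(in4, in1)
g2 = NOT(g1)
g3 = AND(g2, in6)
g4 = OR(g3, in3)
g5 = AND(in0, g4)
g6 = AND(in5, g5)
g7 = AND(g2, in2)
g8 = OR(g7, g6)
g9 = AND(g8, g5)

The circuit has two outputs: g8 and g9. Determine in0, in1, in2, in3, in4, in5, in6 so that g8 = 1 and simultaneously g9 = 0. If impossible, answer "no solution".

Check with in0=0, in1=0, in2=1, in3=0, in4=0, in5=1, in6=0:
g1 = AND(in4, in1) = AND(0, 0) = 0
g2 = NOT(g1) = NOT 0 = 1
g3 = AND(g2, in6) = AND(1, 0) = 0
g4 = OR(g3, in3) = OR(0, 0) = 0
g5 = AND(in0, g4) = AND(0, 0) = 0
g6 = AND(in5, g5) = AND(1, 0) = 0
g7 = AND(g2, in2) = AND(1, 1) = 1
g8 = OR(g7, g6) = OR(1, 0) = 1
g9 = AND(g8, g5) = AND(1, 0) = 0
So g8 = 1 and g9 = 0.

in0=0, in1=0, in2=1, in3=0, in4=0, in5=1, in6=0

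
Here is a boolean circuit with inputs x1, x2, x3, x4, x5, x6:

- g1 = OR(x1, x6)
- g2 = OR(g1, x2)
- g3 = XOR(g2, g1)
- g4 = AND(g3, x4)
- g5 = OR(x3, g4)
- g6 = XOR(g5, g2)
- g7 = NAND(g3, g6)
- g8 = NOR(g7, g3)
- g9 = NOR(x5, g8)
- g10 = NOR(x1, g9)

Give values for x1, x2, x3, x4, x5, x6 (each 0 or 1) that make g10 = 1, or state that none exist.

x1=0, x2=0, x3=0, x4=1, x5=1, x6=0

g10 = NOR(x1, g9) must be 1, so both x1 = 0 and g9 = 0.
Check with x1=0, x2=0, x3=0, x4=1, x5=1, x6=0:
g1 = OR(x1, x6) = OR(0, 0) = 0
g2 = OR(g1, x2) = OR(0, 0) = 0
g3 = XOR(g2, g1) = XOR(0, 0) = 0
g4 = AND(g3, x4) = AND(0, 1) = 0
g5 = OR(x3, g4) = OR(0, 0) = 0
g6 = XOR(g5, g2) = XOR(0, 0) = 0
g7 = NAND(g3, g6) = NAND(0, 0) = 1
g8 = NOR(g7, g3) = NOR(1, 0) = 0
g9 = NOR(x5, g8) = NOR(1, 0) = 0
g10 = NOR(x1, g9) = NOR(0, 0) = 1
So g10 = 1 as required.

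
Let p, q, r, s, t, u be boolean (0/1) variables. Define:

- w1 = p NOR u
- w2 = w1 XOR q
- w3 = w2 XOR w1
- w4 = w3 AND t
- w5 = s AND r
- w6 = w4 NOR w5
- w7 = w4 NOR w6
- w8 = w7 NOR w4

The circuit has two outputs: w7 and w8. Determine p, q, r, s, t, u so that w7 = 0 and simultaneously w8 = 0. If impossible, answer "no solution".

p=1, q=1, r=0, s=0, t=1, u=1

Check with p=1, q=1, r=0, s=0, t=1, u=1:
w1 = p NOR u = 1 NOR 1 = 0
w2 = w1 XOR q = 0 XOR 1 = 1
w3 = w2 XOR w1 = 1 XOR 0 = 1
w4 = w3 AND t = 1 AND 1 = 1
w5 = s AND r = 0 AND 0 = 0
w6 = w4 NOR w5 = 1 NOR 0 = 0
w7 = w4 NOR w6 = 1 NOR 0 = 0
w8 = w7 NOR w4 = 0 NOR 1 = 0
So w7 = 0 and w8 = 0.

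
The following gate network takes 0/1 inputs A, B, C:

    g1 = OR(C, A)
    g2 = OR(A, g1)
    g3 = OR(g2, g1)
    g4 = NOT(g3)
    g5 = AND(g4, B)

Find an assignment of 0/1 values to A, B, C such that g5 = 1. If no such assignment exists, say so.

g5 = AND(g4, B) must be 1, so both g4 = 1 and B = 1.
Check with A=0 B=1 C=0:
g1 = OR(C, A) = OR(0, 0) = 0
g2 = OR(A, g1) = OR(0, 0) = 0
g3 = OR(g2, g1) = OR(0, 0) = 0
g4 = NOT(g3) = NOT 0 = 1
g5 = AND(g4, B) = AND(1, 1) = 1
So g5 = 1 as required.

A=0 B=1 C=0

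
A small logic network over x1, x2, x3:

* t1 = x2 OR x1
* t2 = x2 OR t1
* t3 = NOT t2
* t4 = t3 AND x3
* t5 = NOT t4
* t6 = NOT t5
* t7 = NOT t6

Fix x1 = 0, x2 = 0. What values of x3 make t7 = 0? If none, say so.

x3=1

t7 = NOT t6 must be 0, so t6 = 1.
Check with x1 = 0, x2 = 0 and x3=1:
t1 = x2 OR x1 = 0 OR 0 = 0
t2 = x2 OR t1 = 0 OR 0 = 0
t3 = NOT t2 = NOT 0 = 1
t4 = t3 AND x3 = 1 AND 1 = 1
t5 = NOT t4 = NOT 1 = 0
t6 = NOT t5 = NOT 0 = 1
t7 = NOT t6 = NOT 1 = 0
So t7 = 0.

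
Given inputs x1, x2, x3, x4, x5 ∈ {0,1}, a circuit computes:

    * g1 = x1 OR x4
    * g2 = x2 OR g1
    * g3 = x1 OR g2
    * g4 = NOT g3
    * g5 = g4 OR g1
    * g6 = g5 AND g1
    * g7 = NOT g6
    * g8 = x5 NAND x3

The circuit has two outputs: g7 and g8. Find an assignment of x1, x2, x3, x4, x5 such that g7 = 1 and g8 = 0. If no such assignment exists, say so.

x1=0, x2=1, x3=1, x4=0, x5=1

Check with x1=0, x2=1, x3=1, x4=0, x5=1:
g1 = x1 OR x4 = 0 OR 0 = 0
g2 = x2 OR g1 = 1 OR 0 = 1
g3 = x1 OR g2 = 0 OR 1 = 1
g4 = NOT g3 = NOT 1 = 0
g5 = g4 OR g1 = 0 OR 0 = 0
g6 = g5 AND g1 = 0 AND 0 = 0
g7 = NOT g6 = NOT 0 = 1
g8 = x5 NAND x3 = 1 NAND 1 = 0
So g7 = 1 and g8 = 0.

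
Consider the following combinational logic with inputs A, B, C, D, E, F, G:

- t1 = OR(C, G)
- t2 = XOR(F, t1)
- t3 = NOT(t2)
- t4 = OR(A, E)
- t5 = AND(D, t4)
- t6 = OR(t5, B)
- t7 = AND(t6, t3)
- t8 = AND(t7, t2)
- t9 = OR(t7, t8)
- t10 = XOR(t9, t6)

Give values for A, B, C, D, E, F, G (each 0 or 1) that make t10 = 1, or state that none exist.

A=1, B=1, C=0, D=0, E=1, F=1, G=0

t10 = XOR(t9, t6) must be 1, so t9 and t6 differ.
Check with A=1, B=1, C=0, D=0, E=1, F=1, G=0:
t1 = OR(C, G) = OR(0, 0) = 0
t2 = XOR(F, t1) = XOR(1, 0) = 1
t3 = NOT(t2) = NOT 1 = 0
t4 = OR(A, E) = OR(1, 1) = 1
t5 = AND(D, t4) = AND(0, 1) = 0
t6 = OR(t5, B) = OR(0, 1) = 1
t7 = AND(t6, t3) = AND(1, 0) = 0
t8 = AND(t7, t2) = AND(0, 1) = 0
t9 = OR(t7, t8) = OR(0, 0) = 0
t10 = XOR(t9, t6) = XOR(0, 1) = 1
So t10 = 1 as required.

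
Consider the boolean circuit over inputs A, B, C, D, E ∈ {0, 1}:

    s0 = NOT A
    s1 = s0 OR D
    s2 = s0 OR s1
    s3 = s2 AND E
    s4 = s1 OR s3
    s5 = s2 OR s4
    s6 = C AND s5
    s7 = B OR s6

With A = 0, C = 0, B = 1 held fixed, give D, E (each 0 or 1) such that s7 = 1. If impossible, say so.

s7 = B OR s6 must be 1, so at least one of B, s6 is 1.
Check with A = 0, C = 0, B = 1 and D=0, E=1:
s0 = NOT A = NOT 0 = 1
s1 = s0 OR D = 1 OR 0 = 1
s2 = s0 OR s1 = 1 OR 1 = 1
s3 = s2 AND E = 1 AND 1 = 1
s4 = s1 OR s3 = 1 OR 1 = 1
s5 = s2 OR s4 = 1 OR 1 = 1
s6 = C AND s5 = 0 AND 1 = 0
s7 = B OR s6 = 1 OR 0 = 1
So s7 = 1.

D=0 E=1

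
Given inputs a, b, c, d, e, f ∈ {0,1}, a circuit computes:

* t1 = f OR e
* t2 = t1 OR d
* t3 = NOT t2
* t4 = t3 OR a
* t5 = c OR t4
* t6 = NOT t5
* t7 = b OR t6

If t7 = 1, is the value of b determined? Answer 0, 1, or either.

Both values of b occur among assignments with t7 = 1:
  b=0: a=0, b=0, c=0, d=0, e=0, f=1
  b=1: a=0, b=1, c=0, d=0, e=0, f=0

either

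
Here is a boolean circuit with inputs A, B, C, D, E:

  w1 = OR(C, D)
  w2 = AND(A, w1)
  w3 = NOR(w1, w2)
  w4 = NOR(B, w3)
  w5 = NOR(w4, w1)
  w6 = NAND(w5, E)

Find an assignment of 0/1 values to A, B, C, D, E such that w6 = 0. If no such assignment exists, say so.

w6 = NAND(w5, E) must be 0, so both w5 = 1 and E = 1.
w5 = NOR(w4, w1) must be 1, so both w4 = 0 and w1 = 0.
w4 = NOR(B, w3) must be 0, so at least one of B, w3 is 1.
Check with A=0 B=0 C=0 D=0 E=1:
w1 = OR(C, D) = OR(0, 0) = 0
w2 = AND(A, w1) = AND(0, 0) = 0
w3 = NOR(w1, w2) = NOR(0, 0) = 1
w4 = NOR(B, w3) = NOR(0, 1) = 0
w5 = NOR(w4, w1) = NOR(0, 0) = 1
w6 = NAND(w5, E) = NAND(1, 1) = 0
So w6 = 0 as required.

A=0 B=0 C=0 D=0 E=1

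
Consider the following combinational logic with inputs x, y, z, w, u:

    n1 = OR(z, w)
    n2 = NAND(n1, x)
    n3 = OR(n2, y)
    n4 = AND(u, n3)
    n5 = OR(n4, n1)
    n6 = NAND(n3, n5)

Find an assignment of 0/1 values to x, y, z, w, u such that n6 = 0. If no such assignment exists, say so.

x=0 y=1 z=0 w=0 u=1

n6 = NAND(n3, n5) must be 0, so both n3 = 1 and n5 = 1.
Check with x=0 y=1 z=0 w=0 u=1:
n1 = OR(z, w) = OR(0, 0) = 0
n2 = NAND(n1, x) = NAND(0, 0) = 1
n3 = OR(n2, y) = OR(1, 1) = 1
n4 = AND(u, n3) = AND(1, 1) = 1
n5 = OR(n4, n1) = OR(1, 0) = 1
n6 = NAND(n3, n5) = NAND(1, 1) = 0
So n6 = 0 as required.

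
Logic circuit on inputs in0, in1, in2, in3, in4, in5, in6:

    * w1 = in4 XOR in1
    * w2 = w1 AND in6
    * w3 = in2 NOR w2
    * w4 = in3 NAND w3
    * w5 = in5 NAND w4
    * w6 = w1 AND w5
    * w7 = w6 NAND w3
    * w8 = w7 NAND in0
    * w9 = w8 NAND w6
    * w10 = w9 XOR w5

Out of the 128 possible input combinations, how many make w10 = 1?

76

w10 = w9 XOR w5 must be 1, so w9 and w5 differ.
Enumerating the 128 input combinations, 76 give w10 = 1 and 52 give w10 = 0.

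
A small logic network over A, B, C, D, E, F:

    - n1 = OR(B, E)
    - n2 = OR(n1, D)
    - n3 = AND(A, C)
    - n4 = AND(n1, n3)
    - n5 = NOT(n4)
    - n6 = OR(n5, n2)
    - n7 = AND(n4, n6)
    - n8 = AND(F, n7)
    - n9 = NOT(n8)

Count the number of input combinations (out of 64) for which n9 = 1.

58

n9 = NOT(n8) must be 1, so n8 = 0.
n8 = AND(F, n7) must be 0, so at least one of F, n7 is 0.
Enumerating the 64 input combinations, 58 give n9 = 1 and 6 give n9 = 0.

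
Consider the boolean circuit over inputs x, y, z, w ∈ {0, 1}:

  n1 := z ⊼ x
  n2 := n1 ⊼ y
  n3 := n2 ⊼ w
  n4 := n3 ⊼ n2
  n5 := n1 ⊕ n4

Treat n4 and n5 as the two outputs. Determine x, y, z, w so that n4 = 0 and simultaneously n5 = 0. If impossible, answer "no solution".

x=1, y=1, z=1, w=0

Check with x=1, y=1, z=1, w=0:
n1 = z ⊼ x = 1 ⊼ 1 = 0
n2 = n1 ⊼ y = 0 ⊼ 1 = 1
n3 = n2 ⊼ w = 1 ⊼ 0 = 1
n4 = n3 ⊼ n2 = 1 ⊼ 1 = 0
n5 = n1 ⊕ n4 = 0 ⊕ 0 = 0
So n4 = 0 and n5 = 0.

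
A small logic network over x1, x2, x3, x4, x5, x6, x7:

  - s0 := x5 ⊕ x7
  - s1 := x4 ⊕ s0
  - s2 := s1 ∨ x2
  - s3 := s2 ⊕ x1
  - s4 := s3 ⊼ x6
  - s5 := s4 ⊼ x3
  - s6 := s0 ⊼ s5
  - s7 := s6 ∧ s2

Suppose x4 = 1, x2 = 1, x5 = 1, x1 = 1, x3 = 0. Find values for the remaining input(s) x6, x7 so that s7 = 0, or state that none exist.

s7 = s6 ∧ s2 must be 0, so at least one of s6, s2 is 0.
Check with x4 = 1, x2 = 1, x5 = 1, x1 = 1, x3 = 0 and x6=1, x7=0:
s0 = x5 ⊕ x7 = 1 ⊕ 0 = 1
s1 = x4 ⊕ s0 = 1 ⊕ 1 = 0
s2 = s1 ∨ x2 = 0 ∨ 1 = 1
s3 = s2 ⊕ x1 = 1 ⊕ 1 = 0
s4 = s3 ⊼ x6 = 0 ⊼ 1 = 1
s5 = s4 ⊼ x3 = 1 ⊼ 0 = 1
s6 = s0 ⊼ s5 = 1 ⊼ 1 = 0
s7 = s6 ∧ s2 = 0 ∧ 1 = 0
So s7 = 0.

x6=1 x7=0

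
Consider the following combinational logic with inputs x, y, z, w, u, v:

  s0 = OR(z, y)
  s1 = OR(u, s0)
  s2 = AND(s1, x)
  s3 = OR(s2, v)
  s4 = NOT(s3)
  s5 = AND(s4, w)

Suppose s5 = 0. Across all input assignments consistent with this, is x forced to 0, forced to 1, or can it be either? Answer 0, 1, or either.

either

Both values of x occur among assignments with s5 = 0:
  x=0: x=0, y=0, z=0, w=0, u=0, v=0
  x=1: x=1, y=0, z=0, w=0, u=0, v=0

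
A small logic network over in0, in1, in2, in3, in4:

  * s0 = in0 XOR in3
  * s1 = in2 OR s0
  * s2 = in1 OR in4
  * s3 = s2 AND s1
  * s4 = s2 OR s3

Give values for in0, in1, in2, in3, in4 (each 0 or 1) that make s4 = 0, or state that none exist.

s4 = s2 OR s3 must be 0, so both s2 = 0 and s3 = 0.
s2 = in1 OR in4 must be 0, so both in1 = 0 and in4 = 0.
Check with in0=1, in1=0, in2=1, in3=1, in4=0:
s0 = in0 XOR in3 = 1 XOR 1 = 0
s1 = in2 OR s0 = 1 OR 0 = 1
s2 = in1 OR in4 = 0 OR 0 = 0
s3 = s2 AND s1 = 0 AND 1 = 0
s4 = s2 OR s3 = 0 OR 0 = 0
So s4 = 0 as required.

in0=1, in1=0, in2=1, in3=1, in4=0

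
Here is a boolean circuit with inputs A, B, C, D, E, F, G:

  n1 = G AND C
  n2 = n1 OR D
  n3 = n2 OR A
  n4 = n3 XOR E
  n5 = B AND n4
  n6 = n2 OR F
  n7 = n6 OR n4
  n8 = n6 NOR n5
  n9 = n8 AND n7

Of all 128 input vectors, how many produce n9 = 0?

n9 = n8 AND n7 must be 0, so at least one of n8, n7 is 0.
Enumerating the 128 input combinations, 122 give n9 = 0 and 6 give n9 = 1.

122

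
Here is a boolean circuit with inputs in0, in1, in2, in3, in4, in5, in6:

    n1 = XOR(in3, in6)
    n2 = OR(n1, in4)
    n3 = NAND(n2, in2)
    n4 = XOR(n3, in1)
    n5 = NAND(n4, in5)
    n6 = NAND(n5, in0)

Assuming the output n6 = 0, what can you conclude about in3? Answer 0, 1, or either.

either

Both values of in3 occur among assignments with n6 = 0:
  in3=0: in0=1, in1=0, in2=0, in3=0, in4=0, in5=0, in6=0
  in3=1: in0=1, in1=0, in2=0, in3=1, in4=0, in5=0, in6=0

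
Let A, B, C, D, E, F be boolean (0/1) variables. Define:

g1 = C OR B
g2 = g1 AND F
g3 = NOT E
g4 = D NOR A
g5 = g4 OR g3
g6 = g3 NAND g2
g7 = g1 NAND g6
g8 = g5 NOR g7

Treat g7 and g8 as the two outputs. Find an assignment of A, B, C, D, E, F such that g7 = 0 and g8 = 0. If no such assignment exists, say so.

A=0, B=1, C=1, D=0, E=1, F=1

Check with A=0, B=1, C=1, D=0, E=1, F=1:
g1 = C OR B = 1 OR 1 = 1
g2 = g1 AND F = 1 AND 1 = 1
g3 = NOT E = NOT 1 = 0
g4 = D NOR A = 0 NOR 0 = 1
g5 = g4 OR g3 = 1 OR 0 = 1
g6 = g3 NAND g2 = 0 NAND 1 = 1
g7 = g1 NAND g6 = 1 NAND 1 = 0
g8 = g5 NOR g7 = 1 NOR 0 = 0
So g7 = 0 and g8 = 0.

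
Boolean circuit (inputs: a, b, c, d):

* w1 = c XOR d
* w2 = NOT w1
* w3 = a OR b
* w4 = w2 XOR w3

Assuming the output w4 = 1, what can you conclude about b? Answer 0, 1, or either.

either

Both values of b occur among assignments with w4 = 1:
  b=0: a=0, b=0, c=0, d=0
  b=1: a=0, b=1, c=0, d=1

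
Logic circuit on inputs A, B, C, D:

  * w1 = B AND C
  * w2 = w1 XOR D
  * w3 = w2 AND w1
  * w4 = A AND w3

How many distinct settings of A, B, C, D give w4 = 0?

15

w4 = A AND w3 must be 0, so at least one of A, w3 is 0.
Enumerating the 16 input combinations, 15 give w4 = 0 and 1 give w4 = 1.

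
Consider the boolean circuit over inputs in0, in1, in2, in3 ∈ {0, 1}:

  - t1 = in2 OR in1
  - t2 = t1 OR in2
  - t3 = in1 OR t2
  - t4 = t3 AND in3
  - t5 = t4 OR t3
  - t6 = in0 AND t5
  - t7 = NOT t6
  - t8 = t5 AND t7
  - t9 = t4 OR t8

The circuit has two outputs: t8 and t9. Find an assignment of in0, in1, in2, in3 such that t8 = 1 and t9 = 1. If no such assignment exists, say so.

Check with in0=0, in1=0, in2=1, in3=1:
t1 = in2 OR in1 = 1 OR 0 = 1
t2 = t1 OR in2 = 1 OR 1 = 1
t3 = in1 OR t2 = 0 OR 1 = 1
t4 = t3 AND in3 = 1 AND 1 = 1
t5 = t4 OR t3 = 1 OR 1 = 1
t6 = in0 AND t5 = 0 AND 1 = 0
t7 = NOT t6 = NOT 0 = 1
t8 = t5 AND t7 = 1 AND 1 = 1
t9 = t4 OR t8 = 1 OR 1 = 1
So t8 = 1 and t9 = 1.

in0=0, in1=0, in2=1, in3=1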